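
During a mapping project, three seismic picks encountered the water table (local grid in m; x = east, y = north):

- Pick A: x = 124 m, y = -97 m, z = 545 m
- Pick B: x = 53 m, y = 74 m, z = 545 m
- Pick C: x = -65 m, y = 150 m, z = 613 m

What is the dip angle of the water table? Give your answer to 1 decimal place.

40.4°

Let the plane be z = a·x + b·y + c.
Pick B−Pick A: −71a + 171b = 0;  Pick C−Pick A: −189a + 247b = 68.
Solving gives a = −0.78663, b = −0.32661.
Gradient magnitude |∇z| = √(a² + b²) = √(0.61879 + 0.10668) = 0.85174.
True dip = arctan(0.85174) = 40.4°, dipping toward ENE (azimuth ≈ 067°).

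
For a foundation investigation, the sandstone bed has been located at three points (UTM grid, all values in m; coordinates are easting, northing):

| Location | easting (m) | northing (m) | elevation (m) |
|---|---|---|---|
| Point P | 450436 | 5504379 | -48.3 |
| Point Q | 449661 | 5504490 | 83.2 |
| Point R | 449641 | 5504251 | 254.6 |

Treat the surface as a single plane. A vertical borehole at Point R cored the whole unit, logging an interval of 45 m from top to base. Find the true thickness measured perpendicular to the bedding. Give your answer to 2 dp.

36.09 m

Let the plane be z = a·easting + b·northing + c.
Point Q−Point P: −775a + 111b = 131.5;  Point R−Point P: −795a − 128b = 302.9.
Solving gives a = −0.26917, b = −0.69463.
|∇z| = √(a²+b²) = 0.74496, so dip δ = arctan(0.74496) = 36.68°.
True thickness = vertical thickness × cos δ = 45 × cos 36.68° = 36.09 m.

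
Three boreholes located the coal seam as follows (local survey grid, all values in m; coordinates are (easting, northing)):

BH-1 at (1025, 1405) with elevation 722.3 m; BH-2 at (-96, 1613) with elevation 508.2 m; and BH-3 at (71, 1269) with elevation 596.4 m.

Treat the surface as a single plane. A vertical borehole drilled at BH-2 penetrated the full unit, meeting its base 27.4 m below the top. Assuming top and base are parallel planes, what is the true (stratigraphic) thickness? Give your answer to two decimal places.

26.65 m

Two edge vectors: BH-1→BH-2 = (-1121, 208, -214.1), BH-1→BH-3 = (-954, -136, -125.9).
Normal n = (BH-1→BH-2) × (BH-1→BH-3) = (-55304.8, 63117.5, 350888).
So ∂z/∂E = −n_x/n_z = 0.15761 and ∂z/∂N = −n_y/n_z = −0.17988.
|∇z| = √(a²+b²) = 0.23916, so dip δ = arctan(0.23916) = 13.45°.
True thickness = vertical thickness × cos δ = 27.4 × cos 13.45° = 26.65 m.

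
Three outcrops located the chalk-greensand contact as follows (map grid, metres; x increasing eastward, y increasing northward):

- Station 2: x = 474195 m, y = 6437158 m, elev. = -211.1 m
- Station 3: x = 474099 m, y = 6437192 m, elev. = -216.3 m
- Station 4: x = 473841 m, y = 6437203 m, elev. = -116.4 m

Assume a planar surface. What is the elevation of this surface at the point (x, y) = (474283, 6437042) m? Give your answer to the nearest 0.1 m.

Let the plane be z = a·x + b·y + c.
Station 3−Station 2: −96a + 34b = −5.2;  Station 4−Station 2: −354a + 45b = 94.7.
Solving gives a = −0.447615345, b = −1.416796267.
Then c = -211.1 − a·474195 − b·6437158 = 9332187.29.
At (474283, 6437042): z = −212296.3 − 9119977.1 + 9332187.29 = -86.1 m.

-86.1 m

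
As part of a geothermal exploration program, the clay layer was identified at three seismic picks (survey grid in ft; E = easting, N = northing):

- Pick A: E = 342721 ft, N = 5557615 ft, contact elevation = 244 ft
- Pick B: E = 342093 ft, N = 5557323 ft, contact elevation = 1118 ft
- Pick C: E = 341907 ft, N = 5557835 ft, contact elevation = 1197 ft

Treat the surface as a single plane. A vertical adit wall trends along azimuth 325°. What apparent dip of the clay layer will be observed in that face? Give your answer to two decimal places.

Two edge vectors: Pick A→Pick B = (-628, -292, 874), Pick A→Pick C = (-814, 220, 953).
Normal n = (Pick A→Pick B) × (Pick A→Pick C) = (-470556, -112952, -375848).
So ∂z/∂E = −n_x/n_z = −1.25198 and ∂z/∂N = −n_y/n_z = −0.30053.
Unit vector along 325° is (sin 325°, cos 325°) = (-0.5736, 0.8192).
Slope in that direction = a·(-0.5736) + b·(0.8192) = 0.47193.
Apparent dip = arctan|0.47193| = 25.26° (true dip is 52.2°, so apparent ≤ true as expected).

25.26°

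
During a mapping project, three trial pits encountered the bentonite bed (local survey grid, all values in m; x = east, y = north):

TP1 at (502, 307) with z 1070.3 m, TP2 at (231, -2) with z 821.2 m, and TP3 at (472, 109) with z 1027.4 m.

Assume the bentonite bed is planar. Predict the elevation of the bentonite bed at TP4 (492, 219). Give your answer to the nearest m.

Two edge vectors: TP1→TP2 = (-271, -309, -249.1), TP1→TP3 = (-30, -198, -42.9).
Normal n = (TP1→TP2) × (TP1→TP3) = (-36065.7, -4152.9, 44388).
So ∂z/∂x = −n_x/n_z = 0.81251 and ∂z/∂y = −n_y/n_z = 0.09356.
Intercept c from TP1: 1070.3 − 407.88 − 28.72 = 633.70.
At (492, 219): z = 399.8 + 20.5 + 633.70 = 1053.9 m.

1054 m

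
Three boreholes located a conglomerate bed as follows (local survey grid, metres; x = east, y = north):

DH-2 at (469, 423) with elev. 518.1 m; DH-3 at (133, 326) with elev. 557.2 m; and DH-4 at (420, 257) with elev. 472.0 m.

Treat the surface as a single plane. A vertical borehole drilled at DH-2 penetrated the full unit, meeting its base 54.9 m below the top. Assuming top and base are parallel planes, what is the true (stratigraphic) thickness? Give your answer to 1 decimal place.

50.9 m

Two edge vectors: DH-2→DH-3 = (-336, -97, 39.1), DH-2→DH-4 = (-49, -166, -46.1).
Normal n = (DH-2→DH-3) × (DH-2→DH-4) = (10962.3, -17405.5, 51023).
So ∂z/∂x = −n_x/n_z = −0.21485 and ∂z/∂y = −n_y/n_z = 0.34113.
|∇z| = √(a²+b²) = 0.40315, so dip δ = arctan(0.40315) = 21.96°.
True thickness = vertical thickness × cos δ = 54.9 × cos 21.96° = 50.9 m.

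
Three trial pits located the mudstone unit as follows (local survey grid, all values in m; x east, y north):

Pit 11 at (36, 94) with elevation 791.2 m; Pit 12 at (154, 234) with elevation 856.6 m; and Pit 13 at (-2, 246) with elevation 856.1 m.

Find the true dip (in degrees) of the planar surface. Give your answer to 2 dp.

23.64°

Two edge vectors: Pit 11→Pit 12 = (118, 140, 65.4), Pit 11→Pit 13 = (-38, 152, 64.9).
Normal n = (Pit 11→Pit 12) × (Pit 11→Pit 13) = (-854.8, -10143.4, 23256).
So ∂z/∂x = −n_x/n_z = 0.03676 and ∂z/∂y = −n_y/n_z = 0.43616.
Gradient magnitude |∇z| = √(a² + b²) = √(0.00135 + 0.19024) = 0.43771.
True dip = arctan(0.43771) = 23.64°, dipping toward S (azimuth ≈ 185°).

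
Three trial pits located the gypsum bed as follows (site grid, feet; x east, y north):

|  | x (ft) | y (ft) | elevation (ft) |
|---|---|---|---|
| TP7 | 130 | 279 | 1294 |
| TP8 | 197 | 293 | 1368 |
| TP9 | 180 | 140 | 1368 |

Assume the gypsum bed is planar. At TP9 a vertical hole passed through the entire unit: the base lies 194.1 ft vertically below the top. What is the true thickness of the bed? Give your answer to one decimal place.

Two edge vectors: TP7→TP8 = (67, 14, 74), TP7→TP9 = (50, -139, 74).
Normal n = (TP7→TP8) × (TP7→TP9) = (11322, -1258, -10013).
So ∂z/∂x = −n_x/n_z = 1.13073 and ∂z/∂y = −n_y/n_z = −0.12564.
|∇z| = √(a²+b²) = 1.13769, so dip δ = arctan(1.13769) = 48.69°.
True thickness = vertical thickness × cos δ = 194.1 × cos 48.69° = 128.1 ft.

128.1 ft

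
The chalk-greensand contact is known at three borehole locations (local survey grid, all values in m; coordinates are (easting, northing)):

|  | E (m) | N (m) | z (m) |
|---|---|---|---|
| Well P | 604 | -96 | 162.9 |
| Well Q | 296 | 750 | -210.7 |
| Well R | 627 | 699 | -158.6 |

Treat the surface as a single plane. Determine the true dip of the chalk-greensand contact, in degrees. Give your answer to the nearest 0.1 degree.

22.7°

Let the plane be z = a·E + b·N + c.
Well Q−Well P: −308a + 846b = −373.6;  Well R−Well P: 23a + 795b = −321.5.
Solving gives a = 0.09467, b = −0.40714.
Gradient magnitude |∇z| = √(a² + b²) = √(0.00896 + 0.16576) = 0.41800.
True dip = arctan(0.41800) = 22.7°, dipping toward NNW (azimuth ≈ 347°).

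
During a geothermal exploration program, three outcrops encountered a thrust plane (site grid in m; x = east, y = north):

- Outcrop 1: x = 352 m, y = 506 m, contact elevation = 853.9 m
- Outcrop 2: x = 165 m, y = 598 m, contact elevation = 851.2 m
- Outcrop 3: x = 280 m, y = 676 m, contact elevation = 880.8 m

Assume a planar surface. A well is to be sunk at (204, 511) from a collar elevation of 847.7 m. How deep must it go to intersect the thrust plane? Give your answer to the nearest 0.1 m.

10.0 m

Two edge vectors: Outcrop 1→Outcrop 2 = (-187, 92, -2.7), Outcrop 1→Outcrop 3 = (-72, 170, 26.9).
Normal n = (Outcrop 1→Outcrop 2) × (Outcrop 1→Outcrop 3) = (2933.8, 5224.7, -25166).
So ∂z/∂x = −n_x/n_z = 0.11658 and ∂z/∂y = −n_y/n_z = 0.20761.
Intercept c from Outcrop 1: 853.9 − 41.04 − 105.05 = 707.81.
At (204, 511): z_contact = 23.78 + 106.09 + 707.81 = 837.68 m.
Depth below ground = 847.7 − 837.68 = 10.0 m.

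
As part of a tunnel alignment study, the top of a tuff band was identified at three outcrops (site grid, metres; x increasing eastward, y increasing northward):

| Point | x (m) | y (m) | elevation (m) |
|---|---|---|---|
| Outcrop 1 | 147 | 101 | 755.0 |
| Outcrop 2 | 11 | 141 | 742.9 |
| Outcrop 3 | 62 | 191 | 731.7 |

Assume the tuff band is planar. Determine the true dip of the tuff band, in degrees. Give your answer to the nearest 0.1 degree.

13.6°

Two edge vectors: Outcrop 1→Outcrop 2 = (-136, 40, -12.1), Outcrop 1→Outcrop 3 = (-85, 90, -23.3).
Normal n = (Outcrop 1→Outcrop 2) × (Outcrop 1→Outcrop 3) = (157, -2140.3, -8840).
So ∂z/∂x = −n_x/n_z = 0.01776 and ∂z/∂y = −n_y/n_z = −0.24212.
Gradient magnitude |∇z| = √(a² + b²) = √(0.00032 + 0.05862) = 0.24277.
True dip = arctan(0.24277) = 13.6°, dipping toward N (azimuth ≈ 356°).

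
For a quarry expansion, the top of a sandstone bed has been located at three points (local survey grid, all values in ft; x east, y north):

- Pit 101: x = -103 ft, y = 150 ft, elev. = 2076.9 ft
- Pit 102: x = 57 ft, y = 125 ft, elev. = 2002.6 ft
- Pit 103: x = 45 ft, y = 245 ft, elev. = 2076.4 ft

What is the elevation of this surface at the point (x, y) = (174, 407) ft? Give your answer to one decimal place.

2121.7 ft

Two edge vectors: Pit 101→Pit 102 = (160, -25, -74.3), Pit 101→Pit 103 = (148, 95, -0.5).
Normal n = (Pit 101→Pit 102) × (Pit 101→Pit 103) = (7071, -10916.4, 18900).
So ∂z/∂x = −n_x/n_z = −0.37413 and ∂z/∂y = −n_y/n_z = 0.57759.
Intercept c from Pit 101: 2076.9 − 38.54 − 86.64 = 1951.73.
At (174, 407): z = −65.1 + 235.1 + 1951.73 = 2121.7 ft.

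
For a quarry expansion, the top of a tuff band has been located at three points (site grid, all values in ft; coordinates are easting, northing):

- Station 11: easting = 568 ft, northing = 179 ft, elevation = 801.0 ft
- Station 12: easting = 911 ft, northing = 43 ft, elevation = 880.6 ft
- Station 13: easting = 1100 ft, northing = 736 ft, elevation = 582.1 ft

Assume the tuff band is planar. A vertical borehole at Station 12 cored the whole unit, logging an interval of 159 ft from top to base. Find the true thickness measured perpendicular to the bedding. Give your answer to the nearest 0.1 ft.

Two edge vectors: Station 11→Station 12 = (343, -136, 79.6), Station 11→Station 13 = (532, 557, -218.9).
Normal n = (Station 11→Station 12) × (Station 11→Station 13) = (-14566.8, 117429.9, 263403).
So ∂z/∂easting = −n_x/n_z = 0.05530 and ∂z/∂northing = −n_y/n_z = −0.44582.
|∇z| = √(a²+b²) = 0.44924, so dip δ = arctan(0.44924) = 24.19°.
True thickness = vertical thickness × cos δ = 159 × cos 24.19° = 145.0 ft.

145.0 ft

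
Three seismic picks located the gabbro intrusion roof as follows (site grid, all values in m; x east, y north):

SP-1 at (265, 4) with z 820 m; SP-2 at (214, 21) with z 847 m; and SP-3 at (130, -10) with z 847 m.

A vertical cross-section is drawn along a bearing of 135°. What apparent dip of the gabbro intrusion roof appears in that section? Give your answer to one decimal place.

Two edge vectors: SP-1→SP-2 = (-51, 17, 27), SP-1→SP-3 = (-135, -14, 27).
Normal n = (SP-1→SP-2) × (SP-1→SP-3) = (837, -2268, 3009).
So ∂z/∂x = −n_x/n_z = −0.27817 and ∂z/∂y = −n_y/n_z = 0.75374.
Unit vector along 135° is (sin 135°, cos 135°) = (0.7071, -0.7071).
Slope in that direction = a·(0.7071) + b·(-0.7071) = −0.72967.
Apparent dip = arctan|0.72967| = 36.1° (true dip is 38.8°, so apparent ≤ true as expected).

36.1°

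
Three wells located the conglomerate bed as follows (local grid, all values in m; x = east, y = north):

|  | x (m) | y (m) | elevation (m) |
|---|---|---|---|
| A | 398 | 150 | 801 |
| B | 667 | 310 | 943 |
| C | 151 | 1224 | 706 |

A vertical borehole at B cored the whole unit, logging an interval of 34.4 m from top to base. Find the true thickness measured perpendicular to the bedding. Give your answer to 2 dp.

Two edge vectors: A→B = (269, 160, 142), A→C = (-247, 1074, -95).
Normal n = (A→B) × (A→C) = (-167708, -9519, 328426).
So ∂z/∂x = −n_x/n_z = 0.51064 and ∂z/∂y = −n_y/n_z = 0.02898.
|∇z| = √(a²+b²) = 0.51146, so dip δ = arctan(0.51146) = 27.09°.
True thickness = vertical thickness × cos δ = 34.4 × cos 27.09° = 30.63 m.

30.63 m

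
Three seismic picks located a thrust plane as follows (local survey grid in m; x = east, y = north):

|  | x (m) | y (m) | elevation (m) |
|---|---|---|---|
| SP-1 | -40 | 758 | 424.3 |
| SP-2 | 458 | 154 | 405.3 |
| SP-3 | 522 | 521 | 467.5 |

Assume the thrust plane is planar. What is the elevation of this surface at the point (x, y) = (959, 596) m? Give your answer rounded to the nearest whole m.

Let the plane be z = a·x + b·y + c.
SP-2−SP-1: 498a − 604b = −19;  SP-3−SP-1: 562a − 237b = 43.2.
Solving gives a = 0.13818, b = 0.14539.
Then c = 424.3 − a·-40 − b·758 = 319.62.
At (959, 596): z = 132.5 + 86.6 + 319.62 = 538.8 m.

539 m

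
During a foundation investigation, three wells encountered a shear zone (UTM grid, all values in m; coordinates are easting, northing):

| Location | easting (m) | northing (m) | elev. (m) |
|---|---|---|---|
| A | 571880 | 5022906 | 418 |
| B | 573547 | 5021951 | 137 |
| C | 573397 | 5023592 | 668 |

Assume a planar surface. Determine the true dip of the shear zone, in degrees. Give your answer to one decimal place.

18.0°

Two edge vectors: A→B = (1667, -955, -281), A→C = (1517, 686, 250).
Normal n = (A→B) × (A→C) = (-45984, -843027, 2592297).
So ∂z/∂easting = −n_x/n_z = 0.01774 and ∂z/∂northing = −n_y/n_z = 0.32520.
Gradient magnitude |∇z| = √(a² + b²) = √(0.00031 + 0.10576) = 0.32569.
True dip = arctan(0.32569) = 18.0°, dipping toward S (azimuth ≈ 183°).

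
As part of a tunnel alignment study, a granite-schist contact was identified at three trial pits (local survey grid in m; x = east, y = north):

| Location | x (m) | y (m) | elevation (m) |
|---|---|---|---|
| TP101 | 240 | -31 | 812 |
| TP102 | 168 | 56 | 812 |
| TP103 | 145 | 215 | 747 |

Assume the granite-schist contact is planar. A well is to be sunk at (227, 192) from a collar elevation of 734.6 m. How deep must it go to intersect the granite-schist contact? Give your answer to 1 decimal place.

25.3 m

Two edge vectors: TP101→TP102 = (-72, 87, 0), TP101→TP103 = (-95, 246, -65).
Normal n = (TP101→TP102) × (TP101→TP103) = (-5655, -4680, -9447).
So ∂z/∂x = −n_x/n_z = −0.59860 and ∂z/∂y = −n_y/n_z = −0.49540.
Intercept c from TP101: 812 + 143.66 − 15.36 = 940.31.
At (227, 192): z_contact = −135.88 − 95.12 + 940.31 = 709.31 m.
Depth below ground = 734.6 − 709.31 = 25.3 m.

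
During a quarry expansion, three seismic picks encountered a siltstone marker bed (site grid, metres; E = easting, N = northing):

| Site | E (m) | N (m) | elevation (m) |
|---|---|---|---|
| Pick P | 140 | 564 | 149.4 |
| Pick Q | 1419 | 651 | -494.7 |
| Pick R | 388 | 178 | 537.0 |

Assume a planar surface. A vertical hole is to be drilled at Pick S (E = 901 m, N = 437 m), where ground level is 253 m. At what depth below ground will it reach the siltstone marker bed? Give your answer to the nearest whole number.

259 m

Let the plane be z = a·E + b·N + c.
Pick Q−Pick P: 1279a + 87b = −644.1;  Pick R−Pick P: 248a − 386b = 387.6.
Solving gives a = −0.41707, b = −1.27210.
Then c = 149.4 − a·140 − b·564 = 925.26.
At (901, 437): z_contact = −375.8 − 555.9 + 925.26 = -6.4 m.
Depth below ground = 253 − (-6.4) = 259 m.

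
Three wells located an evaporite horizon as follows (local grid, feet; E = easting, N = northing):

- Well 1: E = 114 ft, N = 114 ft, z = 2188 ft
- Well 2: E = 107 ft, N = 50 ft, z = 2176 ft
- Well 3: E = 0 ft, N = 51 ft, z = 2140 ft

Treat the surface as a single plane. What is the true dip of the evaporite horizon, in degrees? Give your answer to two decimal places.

20.30°

Two edge vectors: Well 1→Well 2 = (-7, -64, -12), Well 1→Well 3 = (-114, -63, -48).
Normal n = (Well 1→Well 2) × (Well 1→Well 3) = (2316, 1032, -6855).
So ∂z/∂E = −n_x/n_z = 0.33786 and ∂z/∂N = −n_y/n_z = 0.15055.
Gradient magnitude |∇z| = √(a² + b²) = √(0.11415 + 0.02266) = 0.36988.
True dip = arctan(0.36988) = 20.30°, dipping toward WSW (azimuth ≈ 246°).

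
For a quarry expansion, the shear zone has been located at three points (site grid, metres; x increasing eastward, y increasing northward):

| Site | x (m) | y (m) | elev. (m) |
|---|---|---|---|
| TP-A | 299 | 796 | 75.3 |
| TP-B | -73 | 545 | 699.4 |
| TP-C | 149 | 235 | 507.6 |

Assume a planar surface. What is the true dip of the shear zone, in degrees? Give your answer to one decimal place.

55.7°

Let the plane be z = a·x + b·y + c.
TP-B−TP-A: −372a − 251b = 624.1;  TP-C−TP-A: −150a − 561b = 432.3.
Solving gives a = −1.41259, b = −0.39289.
Gradient magnitude |∇z| = √(a² + b²) = √(1.99542 + 0.15436) = 1.46621.
True dip = arctan(1.46621) = 55.7°, dipping toward ENE (azimuth ≈ 074°).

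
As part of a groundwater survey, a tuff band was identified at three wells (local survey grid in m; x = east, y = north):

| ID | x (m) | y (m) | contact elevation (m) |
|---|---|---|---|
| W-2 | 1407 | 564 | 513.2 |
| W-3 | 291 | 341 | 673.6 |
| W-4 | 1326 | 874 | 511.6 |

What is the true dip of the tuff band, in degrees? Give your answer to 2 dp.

Two edge vectors: W-2→W-3 = (-1116, -223, 160.4), W-2→W-4 = (-81, 310, -1.6).
Normal n = (W-2→W-3) × (W-2→W-4) = (-49367.2, -14778, -364023).
So ∂z/∂x = −n_x/n_z = −0.13562 and ∂z/∂y = −n_y/n_z = −0.04060.
Gradient magnitude |∇z| = √(a² + b²) = √(0.01839 + 0.00165) = 0.14156.
True dip = arctan(0.14156) = 8.06°, dipping toward ENE (azimuth ≈ 073°).

8.06°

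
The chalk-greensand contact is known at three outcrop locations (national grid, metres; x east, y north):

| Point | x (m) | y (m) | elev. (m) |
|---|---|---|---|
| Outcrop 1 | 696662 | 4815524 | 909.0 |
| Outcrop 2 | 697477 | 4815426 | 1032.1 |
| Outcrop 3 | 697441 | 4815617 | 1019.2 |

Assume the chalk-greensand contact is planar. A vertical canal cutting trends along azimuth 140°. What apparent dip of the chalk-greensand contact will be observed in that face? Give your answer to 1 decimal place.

7.1°

Let the plane be z = a·x + b·y + c.
Outcrop 2−Outcrop 1: 815a − 98b = 123.1;  Outcrop 3−Outcrop 1: 779a + 93b = 110.2.
Solving gives a = 0.14624, b = −0.03998.
Unit vector along 140° is (sin 140°, cos 140°) = (0.6428, -0.7660).
Slope in that direction = a·(0.6428) + b·(-0.7660) = 0.12462.
Apparent dip = arctan|0.12462| = 7.1° (true dip is 8.6°, so apparent ≤ true as expected).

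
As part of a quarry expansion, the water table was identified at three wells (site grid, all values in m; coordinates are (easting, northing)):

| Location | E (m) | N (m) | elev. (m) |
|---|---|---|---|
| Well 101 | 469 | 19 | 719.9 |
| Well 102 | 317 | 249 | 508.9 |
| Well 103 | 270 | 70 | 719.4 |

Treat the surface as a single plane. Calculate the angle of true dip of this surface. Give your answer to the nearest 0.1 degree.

48.7°

Let the plane be z = a·E + b·N + c.
Well 102−Well 101: −152a + 230b = −211;  Well 103−Well 101: −199a + 51b = −0.5.
Solving gives a = −0.28003, b = −1.10245.
Gradient magnitude |∇z| = √(a² + b²) = √(0.07841 + 1.21540) = 1.13746.
True dip = arctan(1.13746) = 48.7°, dipping toward NNE (azimuth ≈ 014°).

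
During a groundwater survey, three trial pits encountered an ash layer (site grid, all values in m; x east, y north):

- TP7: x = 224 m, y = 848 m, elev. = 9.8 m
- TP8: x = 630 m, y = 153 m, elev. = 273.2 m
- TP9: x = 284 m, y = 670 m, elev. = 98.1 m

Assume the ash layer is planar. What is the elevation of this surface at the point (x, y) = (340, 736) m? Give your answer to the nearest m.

28 m

Two edge vectors: TP7→TP8 = (406, -695, 263.4), TP7→TP9 = (60, -178, 88.3).
Normal n = (TP7→TP8) × (TP7→TP9) = (-14483.3, -20045.8, -30568).
So ∂z/∂x = −n_x/n_z = −0.47381 and ∂z/∂y = −n_y/n_z = −0.65578.
Intercept c from TP7: 9.8 + 106.13 + 556.10 = 672.03.
At (340, 736): z = −161.1 − 482.7 + 672.03 = 28.3 m.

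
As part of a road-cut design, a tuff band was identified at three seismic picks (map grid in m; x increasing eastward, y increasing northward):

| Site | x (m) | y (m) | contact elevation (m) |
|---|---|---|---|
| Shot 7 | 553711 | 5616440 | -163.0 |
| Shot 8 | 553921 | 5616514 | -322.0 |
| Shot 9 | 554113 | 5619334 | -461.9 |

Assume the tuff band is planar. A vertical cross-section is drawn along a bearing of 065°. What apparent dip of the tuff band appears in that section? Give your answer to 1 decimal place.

Let the plane be z = a·x + b·y + c.
Shot 8−Shot 7: 210a + 74b = −159;  Shot 9−Shot 7: 402a + 2894b = −298.9.
Solving gives a = −0.75784, b = 0.00199.
Unit vector along 065° is (sin 65°, cos 65°) = (0.9063, 0.4226).
Slope in that direction = a·(0.9063) + b·(0.4226) = −0.68600.
Apparent dip = arctan|0.68600| = 34.5° (true dip is 37.2°, so apparent ≤ true as expected).

34.5°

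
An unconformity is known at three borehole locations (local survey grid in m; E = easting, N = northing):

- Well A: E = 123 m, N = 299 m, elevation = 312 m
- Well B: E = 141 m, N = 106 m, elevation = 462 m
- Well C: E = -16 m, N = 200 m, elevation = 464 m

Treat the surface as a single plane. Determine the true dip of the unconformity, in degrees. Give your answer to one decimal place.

Let the plane be z = a·E + b·N + c.
Well B−Well A: 18a − 193b = 150;  Well C−Well A: −139a − 99b = 152.
Solving gives a = −0.50634, b = −0.82443.
Gradient magnitude |∇z| = √(a² + b²) = √(0.25638 + 0.67968) = 0.96750.
True dip = arctan(0.96750) = 44.1°, dipping toward NNE (azimuth ≈ 032°).

44.1°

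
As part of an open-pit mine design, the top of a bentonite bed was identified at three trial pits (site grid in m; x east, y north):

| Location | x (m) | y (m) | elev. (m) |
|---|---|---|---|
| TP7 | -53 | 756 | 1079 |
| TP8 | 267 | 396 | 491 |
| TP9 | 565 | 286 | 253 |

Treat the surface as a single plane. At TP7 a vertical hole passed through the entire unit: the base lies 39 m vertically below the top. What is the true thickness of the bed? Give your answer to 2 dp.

Let the plane be z = a·x + b·y + c.
TP8−TP7: 320a − 360b = −588;  TP9−TP7: 618a − 470b = −826.
Solving gives a = −0.29134, b = 1.37436.
|∇z| = √(a²+b²) = 1.40490, so dip δ = arctan(1.40490) = 54.56°.
True thickness = vertical thickness × cos δ = 39 × cos 54.56° = 22.62 m.

22.62 m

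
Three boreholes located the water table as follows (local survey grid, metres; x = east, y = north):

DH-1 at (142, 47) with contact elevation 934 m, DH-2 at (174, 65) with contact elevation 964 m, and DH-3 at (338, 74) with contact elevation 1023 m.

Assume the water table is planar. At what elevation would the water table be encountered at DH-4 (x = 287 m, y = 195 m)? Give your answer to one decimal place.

1145.6 m

Let the plane be z = a·x + b·y + c.
DH-2−DH-1: 32a + 18b = 30;  DH-3−DH-1: 196a + 27b = 89.
Solving gives a = 0.29730, b = 1.13814.
Then c = 934 − a·142 − b·47 = 838.29.
At (287, 195): z = 85.3 + 221.9 + 838.29 = 1145.6 m.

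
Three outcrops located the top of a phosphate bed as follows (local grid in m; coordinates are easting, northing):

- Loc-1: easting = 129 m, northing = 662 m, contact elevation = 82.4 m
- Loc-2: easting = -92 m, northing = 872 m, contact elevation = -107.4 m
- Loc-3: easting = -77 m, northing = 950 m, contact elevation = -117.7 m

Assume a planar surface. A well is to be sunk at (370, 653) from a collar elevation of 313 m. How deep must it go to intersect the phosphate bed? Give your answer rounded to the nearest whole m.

79 m

Two edge vectors: Loc-1→Loc-2 = (-221, 210, -189.8), Loc-1→Loc-3 = (-206, 288, -200.1).
Normal n = (Loc-1→Loc-2) × (Loc-1→Loc-3) = (12641.4, -5123.3, -20388).
So ∂z/∂easting = −n_x/n_z = 0.62004 and ∂z/∂northing = −n_y/n_z = −0.25129.
Intercept c from Loc-1: 82.4 − 79.99 + 166.35 = 168.77.
At (370, 653): z_contact = 229.4 − 164.1 + 168.77 = 234.1 m.
Depth below ground = 313 − 234.1 = 79 m.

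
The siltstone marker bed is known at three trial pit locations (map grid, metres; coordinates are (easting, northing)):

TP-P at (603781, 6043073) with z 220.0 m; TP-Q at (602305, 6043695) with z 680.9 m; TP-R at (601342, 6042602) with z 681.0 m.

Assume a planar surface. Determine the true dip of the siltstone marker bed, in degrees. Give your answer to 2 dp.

Two edge vectors: TP-P→TP-Q = (-1476, 622, 460.9), TP-P→TP-R = (-2439, -471, 461).
Normal n = (TP-P→TP-Q) × (TP-P→TP-R) = (503825.9, -443699.1, 2212254).
So ∂z/∂E = −n_x/n_z = −0.22774 and ∂z/∂N = −n_y/n_z = 0.20056.
Gradient magnitude |∇z| = √(a² + b²) = √(0.05187 + 0.04023) = 0.30347.
True dip = arctan(0.30347) = 16.88°, dipping toward SE (azimuth ≈ 131°).

16.88°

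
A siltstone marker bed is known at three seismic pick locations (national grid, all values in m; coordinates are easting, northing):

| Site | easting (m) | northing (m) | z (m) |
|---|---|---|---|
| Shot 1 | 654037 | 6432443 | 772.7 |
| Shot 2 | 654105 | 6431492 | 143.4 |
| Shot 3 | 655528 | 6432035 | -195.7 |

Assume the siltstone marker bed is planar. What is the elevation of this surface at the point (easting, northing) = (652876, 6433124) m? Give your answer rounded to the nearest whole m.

1755 m

Two edge vectors: Shot 1→Shot 2 = (68, -951, -629.3), Shot 1→Shot 3 = (1491, -408, -968.4).
Normal n = (Shot 1→Shot 2) × (Shot 1→Shot 3) = (664194, -872435.1, 1390197).
So ∂z/∂easting = −n_x/n_z = −0.47776970 and ∂z/∂northing = −n_y/n_z = 0.62756221.
Intercept c from Shot 1: 772.7 + 312479.06 − 4036758.14 = −3723506.38.
At (652876, 6433124): z = −311924.4 + 4037185.5 − 3723506.38 = 1754.8 m.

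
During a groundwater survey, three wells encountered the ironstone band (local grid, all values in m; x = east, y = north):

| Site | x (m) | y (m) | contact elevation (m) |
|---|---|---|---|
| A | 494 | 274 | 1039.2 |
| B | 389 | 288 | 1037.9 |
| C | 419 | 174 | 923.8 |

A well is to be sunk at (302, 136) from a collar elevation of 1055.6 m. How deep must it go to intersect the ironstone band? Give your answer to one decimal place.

Let the plane be z = a·x + b·y + c.
B−A: −105a + 14b = −1.3;  C−A: −75a − 100b = −115.4.
Solving gives a = 0.15113, b = 1.04065.
Then c = 1039.2 − a·494 − b·274 = 679.40.
At (302, 136): z_contact = 45.64 + 141.53 + 679.40 = 866.57 m.
Depth below ground = 1055.6 − 866.57 = 189.0 m.

189.0 m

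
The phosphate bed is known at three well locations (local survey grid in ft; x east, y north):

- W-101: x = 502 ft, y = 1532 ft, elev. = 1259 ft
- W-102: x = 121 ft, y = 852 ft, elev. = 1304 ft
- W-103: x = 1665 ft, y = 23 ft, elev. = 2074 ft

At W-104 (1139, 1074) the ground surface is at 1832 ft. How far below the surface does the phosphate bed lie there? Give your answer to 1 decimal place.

Two edge vectors: W-101→W-102 = (-381, -680, 45), W-101→W-103 = (1163, -1509, 815).
Normal n = (W-101→W-102) × (W-101→W-103) = (-486295, 362850, 1365769).
So ∂z/∂x = −n_x/n_z = 0.356059 and ∂z/∂y = −n_y/n_z = −0.265675.
Intercept c from W-101: 1259 − 178.74 + 407.01 = 1487.27.
At (1139, 1074): z_contact = 405.55 − 285.33 + 1487.27 = 1607.49 ft.
Depth below ground = 1832 − 1607.49 = 224.5 ft.

224.5 ft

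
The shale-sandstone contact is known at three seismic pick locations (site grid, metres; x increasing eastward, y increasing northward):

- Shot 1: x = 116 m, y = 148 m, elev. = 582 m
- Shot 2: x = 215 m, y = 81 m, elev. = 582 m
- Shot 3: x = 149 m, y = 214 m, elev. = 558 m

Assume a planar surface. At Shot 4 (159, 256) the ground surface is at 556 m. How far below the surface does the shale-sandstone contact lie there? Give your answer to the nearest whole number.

Let the plane be z = a·x + b·y + c.
Shot 2−Shot 1: 99a − 67b = 0;  Shot 3−Shot 1: 33a + 66b = −24.
Solving gives a = −0.18388, b = −0.27170.
Then c = 582 − a·116 − b·148 = 643.54.
At (159, 256): z_contact = −29.2 − 69.6 + 643.54 = 544.7 m.
Depth below ground = 556 − 544.7 = 11 m.

11 m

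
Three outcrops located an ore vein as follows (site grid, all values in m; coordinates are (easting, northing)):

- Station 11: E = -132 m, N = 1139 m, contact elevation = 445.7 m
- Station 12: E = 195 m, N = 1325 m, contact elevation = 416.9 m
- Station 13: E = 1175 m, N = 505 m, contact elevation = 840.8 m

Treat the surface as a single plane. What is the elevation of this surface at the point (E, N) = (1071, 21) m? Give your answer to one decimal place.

Two edge vectors: Station 11→Station 12 = (327, 186, -28.8), Station 11→Station 13 = (1307, -634, 395.1).
Normal n = (Station 11→Station 12) × (Station 11→Station 13) = (55229.4, -166839.3, -450420).
So ∂z/∂E = −n_x/n_z = 0.122618 and ∂z/∂N = −n_y/n_z = −0.370408.
Intercept c from Station 11: 445.7 + 16.19 + 421.90 = 883.78.
At (1071, 21): z = 131.3 − 7.8 + 883.78 = 1007.3 m.

1007.3 m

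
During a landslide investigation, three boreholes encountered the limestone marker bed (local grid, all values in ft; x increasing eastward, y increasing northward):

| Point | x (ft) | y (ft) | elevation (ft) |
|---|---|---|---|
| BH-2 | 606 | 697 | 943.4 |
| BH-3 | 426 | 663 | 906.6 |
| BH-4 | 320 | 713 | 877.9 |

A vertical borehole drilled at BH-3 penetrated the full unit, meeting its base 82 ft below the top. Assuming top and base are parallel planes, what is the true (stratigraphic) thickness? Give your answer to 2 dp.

Two edge vectors: BH-2→BH-3 = (-180, -34, -36.8), BH-2→BH-4 = (-286, 16, -65.5).
Normal n = (BH-2→BH-3) × (BH-2→BH-4) = (2815.8, -1265.2, -12604).
So ∂z/∂x = −n_x/n_z = 0.22341 and ∂z/∂y = −n_y/n_z = −0.10038.
|∇z| = √(a²+b²) = 0.24492, so dip δ = arctan(0.24492) = 13.76°.
True thickness = vertical thickness × cos δ = 82 × cos 13.76° = 79.65 ft.

79.65 ft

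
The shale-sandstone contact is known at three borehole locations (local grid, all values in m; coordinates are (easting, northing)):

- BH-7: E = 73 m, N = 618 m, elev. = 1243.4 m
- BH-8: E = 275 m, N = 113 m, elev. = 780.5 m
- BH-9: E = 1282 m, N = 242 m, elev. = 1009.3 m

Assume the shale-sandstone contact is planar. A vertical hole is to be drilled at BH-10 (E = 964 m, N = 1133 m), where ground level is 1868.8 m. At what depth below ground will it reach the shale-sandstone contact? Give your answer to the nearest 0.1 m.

38.8 m

Let the plane be z = a·E + b·N + c.
BH-8−BH-7: 202a − 505b = −462.9;  BH-9−BH-7: 1209a − 376b = −234.1.
Solving gives a = 0.104434, b = 0.958407.
Then c = 1243.4 − a·73 − b·618 = 643.48.
At (964, 1133): z_contact = 100.67 + 1085.88 + 643.48 = 1830.03 m.
Depth below ground = 1868.8 − 1830.03 = 38.8 m.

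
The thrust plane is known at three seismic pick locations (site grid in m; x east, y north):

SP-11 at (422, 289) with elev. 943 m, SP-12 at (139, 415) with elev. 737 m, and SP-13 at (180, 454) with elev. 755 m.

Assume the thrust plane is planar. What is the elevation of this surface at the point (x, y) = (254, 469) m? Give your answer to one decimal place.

Let the plane be z = a·x + b·y + c.
SP-12−SP-11: −283a + 126b = −206;  SP-13−SP-11: −242a + 165b = −188.
Solving gives a = 0.63581, b = −0.20688.
Then c = 943 − a·422 − b·289 = 734.48.
At (254, 469): z = 161.5 − 97.0 + 734.48 = 798.9 m.

798.9 m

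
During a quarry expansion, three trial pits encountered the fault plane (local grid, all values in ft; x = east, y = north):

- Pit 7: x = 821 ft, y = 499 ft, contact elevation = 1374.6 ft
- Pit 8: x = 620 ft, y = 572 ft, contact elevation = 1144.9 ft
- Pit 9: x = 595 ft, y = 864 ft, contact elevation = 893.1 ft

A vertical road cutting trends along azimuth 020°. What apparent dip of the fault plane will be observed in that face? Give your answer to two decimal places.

Two edge vectors: Pit 7→Pit 8 = (-201, 73, -229.7), Pit 7→Pit 9 = (-226, 365, -481.5).
Normal n = (Pit 7→Pit 8) × (Pit 7→Pit 9) = (48691, -44869.3, -56867).
So ∂z/∂x = −n_x/n_z = 0.85623 and ∂z/∂y = −n_y/n_z = −0.78902.
Unit vector along 020° is (sin 20°, cos 20°) = (0.3420, 0.9397).
Slope in that direction = a·(0.3420) + b·(0.9397) = −0.44859.
Apparent dip = arctan|0.44859| = 24.16° (true dip is 49.3°, so apparent ≤ true as expected).

24.16°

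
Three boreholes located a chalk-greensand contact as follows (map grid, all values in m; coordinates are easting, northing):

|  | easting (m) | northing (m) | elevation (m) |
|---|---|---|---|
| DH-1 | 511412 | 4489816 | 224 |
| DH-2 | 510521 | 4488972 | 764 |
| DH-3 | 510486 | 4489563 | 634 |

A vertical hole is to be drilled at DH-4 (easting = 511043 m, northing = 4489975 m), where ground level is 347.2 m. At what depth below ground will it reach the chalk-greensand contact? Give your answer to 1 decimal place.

22.8 m

Let the plane be z = a·easting + b·northing + c.
DH-2−DH-1: −891a − 844b = 540;  DH-3−DH-1: −926a − 253b = 410.
Solving gives a = −0.376572724, b = −0.242267420.
Then c = 224 − a·511412 − b·4489816 = 1280543.95.
At (511043, 4489975): z_contact = −192444.85 − 1087774.66 + 1280543.95 = 324.43 m.
Depth below ground = 347.2 − 324.43 = 22.8 m.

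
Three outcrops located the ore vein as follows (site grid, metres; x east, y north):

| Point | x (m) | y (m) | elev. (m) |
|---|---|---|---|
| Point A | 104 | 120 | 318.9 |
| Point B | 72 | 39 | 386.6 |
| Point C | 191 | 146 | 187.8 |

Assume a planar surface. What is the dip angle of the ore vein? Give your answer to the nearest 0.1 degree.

55.4°

Let the plane be z = a·x + b·y + c.
Point B−Point A: −32a − 81b = 67.7;  Point C−Point A: 87a + 26b = −131.1.
Solving gives a = −1.42541, b = −0.27268.
Gradient magnitude |∇z| = √(a² + b²) = √(2.03178 + 0.07435) = 1.45125.
True dip = arctan(1.45125) = 55.4°, dipping toward E (azimuth ≈ 079°).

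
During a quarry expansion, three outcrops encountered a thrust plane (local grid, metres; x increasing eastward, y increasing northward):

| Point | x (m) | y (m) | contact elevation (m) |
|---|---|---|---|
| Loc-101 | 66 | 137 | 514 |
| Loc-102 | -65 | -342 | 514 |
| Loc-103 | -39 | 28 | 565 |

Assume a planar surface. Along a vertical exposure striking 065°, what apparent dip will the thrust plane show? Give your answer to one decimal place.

28.2°

Two edge vectors: Loc-101→Loc-102 = (-131, -479, 0), Loc-101→Loc-103 = (-105, -109, 51).
Normal n = (Loc-101→Loc-102) × (Loc-101→Loc-103) = (-24429, 6681, -36016).
So ∂z/∂x = −n_x/n_z = −0.67828 and ∂z/∂y = −n_y/n_z = 0.18550.
Unit vector along 065° is (sin 65°, cos 65°) = (0.9063, 0.4226).
Slope in that direction = a·(0.9063) + b·(0.4226) = −0.53634.
Apparent dip = arctan|0.53634| = 28.2° (true dip is 35.1°, so apparent ≤ true as expected).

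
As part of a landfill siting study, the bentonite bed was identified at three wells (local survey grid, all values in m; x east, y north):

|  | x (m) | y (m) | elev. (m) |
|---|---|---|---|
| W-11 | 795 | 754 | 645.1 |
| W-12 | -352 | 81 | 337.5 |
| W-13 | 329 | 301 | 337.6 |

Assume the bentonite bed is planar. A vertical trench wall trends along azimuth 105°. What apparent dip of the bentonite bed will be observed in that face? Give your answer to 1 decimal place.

30.1°

Two edge vectors: W-11→W-12 = (-1147, -673, -307.6), W-11→W-13 = (-466, -453, -307.5).
Normal n = (W-11→W-12) × (W-11→W-13) = (67604.7, -209360.9, 205973).
So ∂z/∂x = −n_x/n_z = −0.32822 and ∂z/∂y = −n_y/n_z = 1.01645.
Unit vector along 105° is (sin 105°, cos 105°) = (0.9659, -0.2588).
Slope in that direction = a·(0.9659) + b·(-0.2588) = −0.58011.
Apparent dip = arctan|0.58011| = 30.1° (true dip is 46.9°, so apparent ≤ true as expected).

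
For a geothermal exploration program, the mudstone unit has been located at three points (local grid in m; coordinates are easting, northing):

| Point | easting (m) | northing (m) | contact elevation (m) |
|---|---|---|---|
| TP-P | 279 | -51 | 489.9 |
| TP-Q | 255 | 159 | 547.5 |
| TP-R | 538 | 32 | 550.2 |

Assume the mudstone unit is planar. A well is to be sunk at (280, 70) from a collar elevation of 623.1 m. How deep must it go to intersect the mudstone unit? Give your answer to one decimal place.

97.9 m

Let the plane be z = a·easting + b·northing + c.
TP-Q−TP-P: −24a + 210b = 57.6;  TP-R−TP-P: 259a + 83b = 60.3.
Solving gives a = 0.13980, b = 0.29026.
Then c = 489.9 − a·279 − b·-51 = 465.70.
At (280, 70): z_contact = 39.14 + 20.32 + 465.70 = 525.16 m.
Depth below ground = 623.1 − 525.16 = 97.9 m.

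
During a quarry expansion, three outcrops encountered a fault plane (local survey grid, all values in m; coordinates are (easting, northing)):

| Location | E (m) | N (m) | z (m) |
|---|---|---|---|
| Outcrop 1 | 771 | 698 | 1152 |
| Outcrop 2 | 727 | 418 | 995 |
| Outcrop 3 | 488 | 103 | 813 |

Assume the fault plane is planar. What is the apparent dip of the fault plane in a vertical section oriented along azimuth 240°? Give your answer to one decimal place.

Let the plane be z = a·E + b·N + c.
Outcrop 2−Outcrop 1: −44a − 280b = −157;  Outcrop 3−Outcrop 1: −283a − 595b = −339.
Solving gives a = 0.02836, b = 0.55626.
Unit vector along 240° is (sin 240°, cos 240°) = (-0.8660, -0.5000).
Slope in that direction = a·(-0.8660) + b·(-0.5000) = −0.30269.
Apparent dip = arctan|0.30269| = 16.8° (true dip is 29.1°, so apparent ≤ true as expected).

16.8°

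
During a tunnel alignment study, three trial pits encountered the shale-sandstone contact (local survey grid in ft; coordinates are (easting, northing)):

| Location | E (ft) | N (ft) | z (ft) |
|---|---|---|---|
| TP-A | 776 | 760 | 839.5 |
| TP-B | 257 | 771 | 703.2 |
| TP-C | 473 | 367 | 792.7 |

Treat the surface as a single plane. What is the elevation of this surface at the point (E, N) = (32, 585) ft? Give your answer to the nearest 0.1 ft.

659.8 ft

Two edge vectors: TP-A→TP-B = (-519, 11, -136.3), TP-A→TP-C = (-303, -393, -46.8).
Normal n = (TP-A→TP-B) × (TP-A→TP-C) = (-54080.7, 17009.7, 207300).
So ∂z/∂E = −n_x/n_z = 0.26088 and ∂z/∂N = −n_y/n_z = −0.08205.
Intercept c from TP-A: 839.5 − 202.44 + 62.36 = 699.42.
At (32, 585): z = 8.3 − 48.0 + 699.42 = 659.8 ft.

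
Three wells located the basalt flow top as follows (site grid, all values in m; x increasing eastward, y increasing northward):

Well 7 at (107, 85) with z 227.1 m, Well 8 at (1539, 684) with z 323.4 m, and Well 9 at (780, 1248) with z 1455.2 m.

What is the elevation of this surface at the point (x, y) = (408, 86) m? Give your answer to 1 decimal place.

79.7 m

Let the plane be z = a·x + b·y + c.
Well 8−Well 7: 1432a + 599b = 96.3;  Well 9−Well 7: 673a + 1163b = 1228.1.
Solving gives a = −0.494051, b = 1.341871.
Then c = 227.1 − a·107 − b·85 = 165.90.
At (408, 86): z = −201.6 + 115.4 + 165.90 = 79.7 m.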